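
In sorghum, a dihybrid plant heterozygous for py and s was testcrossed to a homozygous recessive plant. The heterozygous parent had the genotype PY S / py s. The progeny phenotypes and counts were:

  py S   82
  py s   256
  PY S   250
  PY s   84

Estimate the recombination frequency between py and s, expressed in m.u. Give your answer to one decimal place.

24.7 m.u.

The recombinant classes are PY s and py S: 84 + 82 = 166.
Recombination frequency = 166/672 = 0.2470 ≈ 24.7%, i.e. 24.7 m.u.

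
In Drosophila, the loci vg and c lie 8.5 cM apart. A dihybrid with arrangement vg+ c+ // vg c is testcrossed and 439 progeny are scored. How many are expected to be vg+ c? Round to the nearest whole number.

A map distance of 8.5 cM corresponds to a recombination frequency of 0.085.
The F1 is vg+ c+ / vg c, so vg+ c is a recombinant gamete class with expected frequency r/2 = 0.085/2 = 0.0425.
Expected number = 0.0425 × 439 = 18.66 ≈ 19.

19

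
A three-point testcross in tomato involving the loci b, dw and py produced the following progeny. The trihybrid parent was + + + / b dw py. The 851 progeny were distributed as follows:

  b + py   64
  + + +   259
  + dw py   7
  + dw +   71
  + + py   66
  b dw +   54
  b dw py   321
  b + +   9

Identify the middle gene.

The two rarest classes, b + + and + dw py, are the double crossovers. Comparing them with the parentals, only the b allele has switched, so b is the middle locus and the order is dw – b – py.

b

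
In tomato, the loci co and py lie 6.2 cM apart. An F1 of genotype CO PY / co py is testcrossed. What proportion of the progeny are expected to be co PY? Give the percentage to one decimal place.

3.1%

A map distance of 6.2 cM corresponds to a recombination frequency of 0.062.
The F1 is CO PY / co py, so co PY is a recombinant gamete class with expected frequency r/2 = 0.062/2 = 0.0310.
That is 0.0310 = 3.1% of the progeny.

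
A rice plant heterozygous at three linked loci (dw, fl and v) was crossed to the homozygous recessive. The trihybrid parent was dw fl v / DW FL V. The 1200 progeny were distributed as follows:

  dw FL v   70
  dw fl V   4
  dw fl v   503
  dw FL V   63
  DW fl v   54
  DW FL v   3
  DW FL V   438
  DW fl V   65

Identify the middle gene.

v

The two rarest classes, dw fl V and DW FL v, are the double crossovers. Comparing them with the parentals, only the v allele has switched, so v is the middle locus and the order is dw – v – fl.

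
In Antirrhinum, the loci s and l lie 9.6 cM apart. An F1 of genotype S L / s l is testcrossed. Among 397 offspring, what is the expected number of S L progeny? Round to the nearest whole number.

179

A map distance of 9.6 cM corresponds to a recombination frequency of 0.096.
The F1 is S L / s l, so S L is a parental gamete class with expected frequency (1 − r)/2 = 0.904/2 = 0.4520.
Expected number = 0.4520 × 397 = 179.44 ≈ 179.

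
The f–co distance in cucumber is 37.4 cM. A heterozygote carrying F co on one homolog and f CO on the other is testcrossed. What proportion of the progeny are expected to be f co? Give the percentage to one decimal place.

18.7%

A map distance of 37.4 cM corresponds to a recombination frequency of 0.374.
The F1 is F co / f CO, so f co is a recombinant gamete class with expected frequency r/2 = 0.374/2 = 0.1870.
That is 0.1870 = 18.7% of the progeny.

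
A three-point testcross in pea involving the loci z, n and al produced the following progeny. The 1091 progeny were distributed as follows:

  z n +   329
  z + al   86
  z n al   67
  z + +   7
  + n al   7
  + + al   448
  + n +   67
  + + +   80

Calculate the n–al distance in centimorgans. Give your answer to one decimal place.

The two most frequent reciprocal classes, + + al and z n +, are the parental types, so the F1 was + + al / z n +.
The two rarest classes, + n al and z + +, are the double crossovers. Comparing them with the parentals, only the n allele has switched, so n is the middle locus and the order is z – n – al.
Crossovers in the n–al interval produce the single-crossover classes + + + and z n al (80 + 67 = 147) plus the double crossovers (14).
RF(n–al) = (147 + 14) / 1091 = 161/1091 = 0.1476 → 14.8 centimorgans.

14.8 centimorgans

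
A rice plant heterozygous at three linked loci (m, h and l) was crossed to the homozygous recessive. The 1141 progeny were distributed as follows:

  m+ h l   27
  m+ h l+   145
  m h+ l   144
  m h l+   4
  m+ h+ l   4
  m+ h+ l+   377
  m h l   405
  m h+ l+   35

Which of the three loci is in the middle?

The two most frequent reciprocal classes, m h l and m+ h+ l+, are the parental types, so the F1 was m h l / m+ h+ l+.
The two rarest classes, m h l+ and m+ h+ l, are the double crossovers. Comparing them with the parentals, only the l allele has switched, so l is the middle locus and the order is h – l – m.

l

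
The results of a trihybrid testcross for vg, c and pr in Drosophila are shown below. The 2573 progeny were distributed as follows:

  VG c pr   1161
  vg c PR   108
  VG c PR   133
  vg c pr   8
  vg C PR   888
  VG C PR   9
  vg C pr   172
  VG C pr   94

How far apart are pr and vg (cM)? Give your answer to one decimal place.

The two most frequent reciprocal classes, vg C PR and VG c pr, are the parental types, so the F1 was vg C PR / VG c pr.
The two rarest classes, VG C PR and vg c pr, are the double crossovers. Comparing them with the parentals, only the vg allele has switched, so vg is the middle locus and the order is c – vg – pr.
Crossovers in the vg–pr interval produce the single-crossover classes vg C pr and VG c PR (172 + 133 = 305) plus the double crossovers (17).
RF(vg–pr) = (305 + 17) / 2573 = 322/2573 = 0.1251 → 12.5 cM.

12.5 cM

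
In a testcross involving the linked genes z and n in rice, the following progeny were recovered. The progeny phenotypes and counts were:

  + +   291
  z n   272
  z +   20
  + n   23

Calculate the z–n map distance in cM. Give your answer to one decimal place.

The two most frequent classes, + + (291) and z n (272), are the parental types, so the F1 was + + / z n.
The recombinant classes are + n and z +: 23 + 20 = 43.
Recombination frequency = 43/606 = 0.0710 ≈ 7.1%, i.e. 7.1 cM.

7.1 cM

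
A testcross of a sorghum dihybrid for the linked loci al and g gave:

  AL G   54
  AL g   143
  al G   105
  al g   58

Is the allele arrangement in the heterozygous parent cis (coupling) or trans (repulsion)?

trans

The two most frequent classes are AL g (143) and al G (105); these are the parental (non-recombinant) types.
So the F1 carried AL g on one chromosome and al G on the other — the recessive alleles are on opposite chromosomes (trans / repulsion).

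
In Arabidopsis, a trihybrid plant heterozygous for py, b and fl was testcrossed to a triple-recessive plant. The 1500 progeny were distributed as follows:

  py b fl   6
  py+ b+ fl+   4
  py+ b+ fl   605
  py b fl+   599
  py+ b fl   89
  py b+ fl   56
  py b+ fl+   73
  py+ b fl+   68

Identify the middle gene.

fl

The two most frequent reciprocal classes, py+ b+ fl and py b fl+, are the parental types, so the F1 was py+ b+ fl / py b fl+.
The two rarest classes, py+ b+ fl+ and py b fl, are the double crossovers. Comparing them with the parentals, only the fl allele has switched, so fl is the middle locus and the order is b – fl – py.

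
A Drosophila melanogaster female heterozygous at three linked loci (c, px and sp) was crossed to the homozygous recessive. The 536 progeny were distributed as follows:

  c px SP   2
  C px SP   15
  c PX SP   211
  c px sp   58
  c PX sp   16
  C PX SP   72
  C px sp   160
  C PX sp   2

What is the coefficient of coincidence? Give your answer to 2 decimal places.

0.46

The two most frequent reciprocal classes, C px sp and c PX SP, are the parental types, so the F1 was C px sp / c PX SP.
The two rarest classes, C PX sp and c px SP, are the double crossovers. Comparing them with the parentals, only the px allele has switched, so px is the middle locus and the order is c – px – sp.
c–px: (130 + 4)/536 = 0.2500; px–sp: (31 + 4)/536 = 0.0653.
Expected DCO frequency = 0.2500 × 0.0653 ≈ 0.01632; observed = 4/536 ≈ 0.00746.
Coefficient of coincidence = 0.00746/0.01632 ≈ 0.46.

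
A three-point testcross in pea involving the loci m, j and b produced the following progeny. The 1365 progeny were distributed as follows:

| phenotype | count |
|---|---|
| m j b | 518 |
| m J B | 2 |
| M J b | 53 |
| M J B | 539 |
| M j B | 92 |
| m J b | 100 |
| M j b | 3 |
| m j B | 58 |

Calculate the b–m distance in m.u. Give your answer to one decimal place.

The two most frequent reciprocal classes, m j b and M J B, are the parental types, so the F1 was m j b / M J B.
The two rarest classes, M j b and m J B, are the double crossovers. Comparing them with the parentals, only the m allele has switched, so m is the middle locus and the order is j – m – b.
Crossovers in the m–b interval produce the single-crossover classes m j B and M J b (58 + 53 = 111) plus the double crossovers (5).
RF(m–b) = (111 + 5) / 1365 = 116/1365 = 0.0850 → 8.5 m.u.

8.5 m.u.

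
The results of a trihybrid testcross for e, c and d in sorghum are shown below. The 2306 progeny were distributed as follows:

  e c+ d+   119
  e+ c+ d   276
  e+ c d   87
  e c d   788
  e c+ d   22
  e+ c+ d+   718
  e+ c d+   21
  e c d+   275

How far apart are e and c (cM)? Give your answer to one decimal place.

The two most frequent reciprocal classes, e+ c+ d+ and e c d, are the parental types, so the F1 was e+ c+ d+ / e c d.
The two rarest classes, e+ c d+ and e c+ d, are the double crossovers. Comparing them with the parentals, only the c allele has switched, so c is the middle locus and the order is e – c – d.
Crossovers in the e–c interval produce the single-crossover classes e c+ d+ and e+ c d (119 + 87 = 206) plus the double crossovers (43).
RF(e–c) = (206 + 43) / 2306 = 249/2306 = 0.1080 → 10.8 cM.

10.8 cM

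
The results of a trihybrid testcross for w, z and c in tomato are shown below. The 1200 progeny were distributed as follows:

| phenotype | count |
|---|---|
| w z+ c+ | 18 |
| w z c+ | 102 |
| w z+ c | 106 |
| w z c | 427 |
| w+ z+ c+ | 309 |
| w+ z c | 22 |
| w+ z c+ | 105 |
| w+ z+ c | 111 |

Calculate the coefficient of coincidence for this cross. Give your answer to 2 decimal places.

The two most frequent reciprocal classes, w z c and w+ z+ c+, are the parental types, so the F1 was w z c / w+ z+ c+.
The two rarest classes, w+ z c and w z+ c+, are the double crossovers. Comparing them with the parentals, only the w allele has switched, so w is the middle locus and the order is c – w – z.
c–w: (213 + 40)/1200 = 0.2108; w–z: (211 + 40)/1200 = 0.2092.
Expected DCO frequency = 0.2108 × 0.2092 ≈ 0.04410; observed = 40/1200 ≈ 0.03333.
Coefficient of coincidence = 0.03333/0.04410 ≈ 0.76.

0.76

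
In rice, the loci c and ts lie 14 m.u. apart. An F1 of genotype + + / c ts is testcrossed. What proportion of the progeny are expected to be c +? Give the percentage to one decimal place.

7.0%

A map distance of 14 m.u. corresponds to a recombination frequency of 0.140.
The F1 is + + / c ts, so c + is a recombinant gamete class with expected frequency r/2 = 0.140/2 = 0.0700.
That is 0.0700 = 7.0% of the progeny.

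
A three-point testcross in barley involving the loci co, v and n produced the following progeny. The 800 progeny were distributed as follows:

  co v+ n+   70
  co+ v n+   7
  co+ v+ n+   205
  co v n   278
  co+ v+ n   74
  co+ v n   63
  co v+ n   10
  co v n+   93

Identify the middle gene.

The two most frequent reciprocal classes, co v n and co+ v+ n+, are the parental types, so the F1 was co v n / co+ v+ n+.
The two rarest classes, co v+ n and co+ v n+, are the double crossovers. Comparing them with the parentals, only the v allele has switched, so v is the middle locus and the order is n – v – co.

v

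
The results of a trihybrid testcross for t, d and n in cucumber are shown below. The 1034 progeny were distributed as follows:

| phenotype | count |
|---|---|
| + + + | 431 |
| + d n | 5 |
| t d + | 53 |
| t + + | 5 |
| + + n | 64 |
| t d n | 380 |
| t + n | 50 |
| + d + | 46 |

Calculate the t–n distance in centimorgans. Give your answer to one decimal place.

12.3 centimorgans

The two most frequent reciprocal classes, t d n and + + +, are the parental types, so the F1 was t d n / + + +.
The two rarest classes, + d n and t + +, are the double crossovers. Comparing them with the parentals, only the t allele has switched, so t is the middle locus and the order is d – t – n.
Crossovers in the t–n interval produce the single-crossover classes t d + and + + n (53 + 64 = 117) plus the double crossovers (10).
RF(t–n) = (117 + 10) / 1034 = 127/1034 = 0.1228 → 12.3 centimorgans.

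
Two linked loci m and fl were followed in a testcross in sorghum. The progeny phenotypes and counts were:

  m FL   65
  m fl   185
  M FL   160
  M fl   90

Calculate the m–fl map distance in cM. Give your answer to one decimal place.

The two most frequent classes, M FL (160) and m fl (185), are the parental types, so the F1 was M FL / m fl.
The recombinant classes are M fl and m FL: 90 + 65 = 155.
Recombination frequency = 155/500 = 0.3100 ≈ 31.0%, i.e. 31.0 cM.

31.0 cM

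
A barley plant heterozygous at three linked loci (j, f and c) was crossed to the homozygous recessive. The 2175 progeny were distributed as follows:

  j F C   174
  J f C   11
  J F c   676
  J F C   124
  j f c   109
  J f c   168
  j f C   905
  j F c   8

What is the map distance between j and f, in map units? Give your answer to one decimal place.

The two most frequent reciprocal classes, j f C and J F c, are the parental types, so the F1 was j f C / J F c.
The two rarest classes, J f C and j F c, are the double crossovers. Comparing them with the parentals, only the j allele has switched, so j is the middle locus and the order is c – j – f.
Crossovers in the j–f interval produce the single-crossover classes j F C and J f c (174 + 168 = 342) plus the double crossovers (19).
RF(j–f) = (342 + 19) / 2175 = 361/2175 = 0.1660 → 16.6 map units.

16.6 map units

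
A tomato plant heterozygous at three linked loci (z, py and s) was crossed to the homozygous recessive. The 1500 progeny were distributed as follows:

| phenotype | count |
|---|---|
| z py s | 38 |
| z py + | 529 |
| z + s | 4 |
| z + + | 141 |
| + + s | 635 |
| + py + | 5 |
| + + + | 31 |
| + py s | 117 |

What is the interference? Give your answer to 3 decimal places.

0.352

The two most frequent reciprocal classes, z py + and + + s, are the parental types, so the F1 was z py + / + + s.
The two rarest classes, + py + and z + s, are the double crossovers. Comparing them with the parentals, only the z allele has switched, so z is the middle locus and the order is s – z – py.
s–z: (69 + 9)/1500 = 0.0520; z–py: (258 + 9)/1500 = 0.1780.
Expected DCO frequency = 0.0520 × 0.1780 ≈ 0.00926; observed = 9/1500 ≈ 0.00600.
Coefficient of coincidence = 0.00600/0.00926 ≈ 0.648; interference = 1 − 0.648 = 0.352.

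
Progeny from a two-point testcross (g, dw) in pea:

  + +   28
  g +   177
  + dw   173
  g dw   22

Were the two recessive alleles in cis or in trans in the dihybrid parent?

The two most frequent classes are + dw (173) and g + (177); these are the parental (non-recombinant) types.
So the F1 carried + dw on one chromosome and g + on the other — the recessive alleles are on opposite chromosomes (trans / repulsion).

trans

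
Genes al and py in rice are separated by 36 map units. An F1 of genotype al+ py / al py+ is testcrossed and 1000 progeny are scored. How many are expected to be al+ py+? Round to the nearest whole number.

180

A map distance of 36 map units corresponds to a recombination frequency of 0.360.
The F1 is al+ py / al py+, so al+ py+ is a recombinant gamete class with expected frequency r/2 = 0.360/2 = 0.1800.
Expected number = 0.1800 × 1000 = 180.00 ≈ 180.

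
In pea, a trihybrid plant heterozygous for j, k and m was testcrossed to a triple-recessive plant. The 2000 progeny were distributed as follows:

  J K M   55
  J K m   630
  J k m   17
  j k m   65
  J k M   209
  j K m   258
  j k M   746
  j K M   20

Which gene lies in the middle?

k

The two most frequent reciprocal classes, j k M and J K m, are the parental types, so the F1 was j k M / J K m.
The two rarest classes, j K M and J k m, are the double crossovers. Comparing them with the parentals, only the k allele has switched, so k is the middle locus and the order is m – k – j.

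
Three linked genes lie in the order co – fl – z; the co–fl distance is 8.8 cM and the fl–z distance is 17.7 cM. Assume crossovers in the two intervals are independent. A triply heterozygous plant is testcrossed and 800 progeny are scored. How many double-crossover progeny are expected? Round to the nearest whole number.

Map distances give recombination frequencies of 0.088 and 0.177 for the two intervals.
With no interference, expected double-crossover frequency = 0.088 × 0.177 = 0.01558.
Expected number = 0.01558 × 800 = 12.46 ≈ 12.

12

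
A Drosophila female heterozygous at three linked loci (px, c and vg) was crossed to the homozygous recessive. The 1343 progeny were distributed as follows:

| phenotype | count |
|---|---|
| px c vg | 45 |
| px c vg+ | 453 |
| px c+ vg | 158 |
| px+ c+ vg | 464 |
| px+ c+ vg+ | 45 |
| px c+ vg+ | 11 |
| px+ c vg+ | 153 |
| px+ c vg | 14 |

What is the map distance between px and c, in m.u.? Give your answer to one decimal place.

The two most frequent reciprocal classes, px c vg+ and px+ c+ vg, are the parental types, so the F1 was px c vg+ / px+ c+ vg.
The two rarest classes, px c+ vg+ and px+ c vg, are the double crossovers. Comparing them with the parentals, only the c allele has switched, so c is the middle locus and the order is px – c – vg.
Crossovers in the px–c interval produce the single-crossover classes px+ c vg+ and px c+ vg (153 + 158 = 311) plus the double crossovers (25).
RF(px–c) = (311 + 25) / 1343 = 336/1343 = 0.2502 → 25.0 m.u.

25.0 m.u.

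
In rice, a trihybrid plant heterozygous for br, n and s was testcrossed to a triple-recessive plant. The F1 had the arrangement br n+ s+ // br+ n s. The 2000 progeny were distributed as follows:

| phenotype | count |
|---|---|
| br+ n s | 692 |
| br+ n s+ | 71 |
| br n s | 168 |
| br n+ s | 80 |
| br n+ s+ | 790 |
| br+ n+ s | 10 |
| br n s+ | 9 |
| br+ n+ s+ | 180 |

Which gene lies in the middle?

n

The two rarest classes, br n s+ and br+ n+ s, are the double crossovers. Comparing them with the parentals, only the n allele has switched, so n is the middle locus and the order is s – n – br.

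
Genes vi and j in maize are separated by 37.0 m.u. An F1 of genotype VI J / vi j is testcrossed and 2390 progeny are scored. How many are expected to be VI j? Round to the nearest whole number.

442

A map distance of 37.0 m.u. corresponds to a recombination frequency of 0.370.
The F1 is VI J / vi j, so VI j is a recombinant gamete class with expected frequency r/2 = 0.370/2 = 0.1850.
Expected number = 0.1850 × 2390 = 442.15 ≈ 442.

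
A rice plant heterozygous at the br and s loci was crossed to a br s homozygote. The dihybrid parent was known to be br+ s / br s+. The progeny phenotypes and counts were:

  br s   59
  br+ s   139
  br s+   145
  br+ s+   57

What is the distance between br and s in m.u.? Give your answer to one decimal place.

The recombinant classes are br+ s+ and br s: 57 + 59 = 116.
Recombination frequency = 116/400 = 0.2900 ≈ 29.0%, i.e. 29.0 m.u.

29.0 m.u.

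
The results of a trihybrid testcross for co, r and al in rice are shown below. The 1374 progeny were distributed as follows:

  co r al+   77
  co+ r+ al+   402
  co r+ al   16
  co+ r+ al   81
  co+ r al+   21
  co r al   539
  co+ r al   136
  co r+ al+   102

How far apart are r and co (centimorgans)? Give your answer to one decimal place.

20.0 centimorgans

The two most frequent reciprocal classes, co r al and co+ r+ al+, are the parental types, so the F1 was co r al / co+ r+ al+.
The two rarest classes, co r+ al and co+ r al+, are the double crossovers. Comparing them with the parentals, only the r allele has switched, so r is the middle locus and the order is al – r – co.
Crossovers in the r–co interval produce the single-crossover classes co+ r al and co r+ al+ (136 + 102 = 238) plus the double crossovers (37).
RF(r–co) = (238 + 37) / 1374 = 275/1374 = 0.2001 → 20.0 centimorgans.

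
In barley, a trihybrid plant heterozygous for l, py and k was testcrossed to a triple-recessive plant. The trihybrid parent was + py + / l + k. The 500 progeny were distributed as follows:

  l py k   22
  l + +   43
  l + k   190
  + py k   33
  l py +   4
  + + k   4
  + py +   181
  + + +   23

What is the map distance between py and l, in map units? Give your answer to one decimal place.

The two rarest classes, l py + and + + k, are the double crossovers. Comparing them with the parentals, only the l allele has switched, so l is the middle locus and the order is k – l – py.
Crossovers in the l–py interval produce the single-crossover classes + + + and l py k (23 + 22 = 45) plus the double crossovers (8).
RF(l–py) = (45 + 8) / 500 = 53/500 = 0.1060 → 10.6 map units.

10.6 map units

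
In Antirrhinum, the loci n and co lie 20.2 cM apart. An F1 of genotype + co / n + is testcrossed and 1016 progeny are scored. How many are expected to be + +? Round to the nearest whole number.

A map distance of 20.2 cM corresponds to a recombination frequency of 0.202.
The F1 is + co / n +, so + + is a recombinant gamete class with expected frequency r/2 = 0.202/2 = 0.1010.
Expected number = 0.1010 × 1016 = 102.62 ≈ 103.

103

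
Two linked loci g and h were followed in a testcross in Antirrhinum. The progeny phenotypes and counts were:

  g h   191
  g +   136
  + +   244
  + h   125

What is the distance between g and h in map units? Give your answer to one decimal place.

The two most frequent classes, + + (244) and g h (191), are the parental types, so the F1 was + + / g h.
The recombinant classes are + h and g +: 125 + 136 = 261.
Recombination frequency = 261/696 = 0.3750 ≈ 37.5%, i.e. 37.5 map units.

37.5 map units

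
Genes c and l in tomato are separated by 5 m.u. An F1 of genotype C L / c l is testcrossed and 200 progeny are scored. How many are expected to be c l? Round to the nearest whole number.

95

A map distance of 5 m.u. corresponds to a recombination frequency of 0.050.
The F1 is C L / c l, so c l is a parental gamete class with expected frequency (1 − r)/2 = 0.950/2 = 0.4750.
Expected number = 0.4750 × 200 = 95.00 ≈ 95.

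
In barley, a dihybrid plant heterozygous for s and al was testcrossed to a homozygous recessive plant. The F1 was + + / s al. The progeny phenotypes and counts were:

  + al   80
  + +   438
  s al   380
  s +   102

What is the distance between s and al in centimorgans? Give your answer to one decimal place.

18.2 centimorgans

The recombinant classes are + al and s +: 80 + 102 = 182.
Recombination frequency = 182/1000 = 0.1820 ≈ 18.2%, i.e. 18.2 centimorgans.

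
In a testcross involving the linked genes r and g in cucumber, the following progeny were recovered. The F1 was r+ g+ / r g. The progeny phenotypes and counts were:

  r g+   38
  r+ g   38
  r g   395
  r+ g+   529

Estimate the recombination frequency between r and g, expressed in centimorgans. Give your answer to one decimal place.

7.6 centimorgans

The recombinant classes are r+ g and r g+: 38 + 38 = 76.
Recombination frequency = 76/1000 = 0.0760 ≈ 7.6%, i.e. 7.6 centimorgans.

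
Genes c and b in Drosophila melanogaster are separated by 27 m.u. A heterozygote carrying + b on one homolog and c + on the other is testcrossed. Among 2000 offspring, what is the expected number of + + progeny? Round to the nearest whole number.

270

A map distance of 27 m.u. corresponds to a recombination frequency of 0.270.
The F1 is + b / c +, so + + is a recombinant gamete class with expected frequency r/2 = 0.270/2 = 0.1350.
Expected number = 0.1350 × 2000 = 270.00 ≈ 270.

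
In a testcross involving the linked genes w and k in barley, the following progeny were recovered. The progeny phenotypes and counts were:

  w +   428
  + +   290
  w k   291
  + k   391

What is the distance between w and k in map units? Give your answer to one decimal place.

41.5 map units

The two most frequent classes, + k (391) and w + (428), are the parental types, so the F1 was + k / w +.
The recombinant classes are + + and w k: 290 + 291 = 581.
Recombination frequency = 581/1400 = 0.4150 ≈ 41.5%, i.e. 41.5 map units.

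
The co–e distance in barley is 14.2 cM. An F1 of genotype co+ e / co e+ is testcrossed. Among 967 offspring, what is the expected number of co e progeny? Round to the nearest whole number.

A map distance of 14.2 cM corresponds to a recombination frequency of 0.142.
The F1 is co+ e / co e+, so co e is a recombinant gamete class with expected frequency r/2 = 0.142/2 = 0.0710.
Expected number = 0.0710 × 967 = 68.66 ≈ 69.

69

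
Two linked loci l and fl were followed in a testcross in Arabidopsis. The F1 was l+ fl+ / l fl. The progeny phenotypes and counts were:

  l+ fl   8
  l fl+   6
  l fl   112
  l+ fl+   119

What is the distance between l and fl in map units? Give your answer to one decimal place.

The recombinant classes are l+ fl and l fl+: 8 + 6 = 14.
Recombination frequency = 14/245 = 0.0571 ≈ 5.7%, i.e. 5.7 map units.

5.7 map units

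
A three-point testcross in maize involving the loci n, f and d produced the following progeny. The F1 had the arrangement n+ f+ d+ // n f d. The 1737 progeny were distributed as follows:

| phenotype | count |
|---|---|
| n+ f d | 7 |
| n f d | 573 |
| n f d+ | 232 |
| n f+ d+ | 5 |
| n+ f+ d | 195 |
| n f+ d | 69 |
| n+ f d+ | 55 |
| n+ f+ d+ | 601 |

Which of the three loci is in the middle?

n

The two rarest classes, n f+ d+ and n+ f d, are the double crossovers. Comparing them with the parentals, only the n allele has switched, so n is the middle locus and the order is d – n – f.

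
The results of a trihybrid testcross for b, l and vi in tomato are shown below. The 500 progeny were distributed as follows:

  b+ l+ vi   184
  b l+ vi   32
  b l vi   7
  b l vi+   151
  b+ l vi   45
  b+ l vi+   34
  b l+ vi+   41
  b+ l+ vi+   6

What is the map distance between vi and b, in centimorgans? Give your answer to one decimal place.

The two most frequent reciprocal classes, b+ l+ vi and b l vi+, are the parental types, so the F1 was b+ l+ vi / b l vi+.
The two rarest classes, b+ l+ vi+ and b l vi, are the double crossovers. Comparing them with the parentals, only the vi allele has switched, so vi is the middle locus and the order is b – vi – l.
Crossovers in the b–vi interval produce the single-crossover classes b l+ vi and b+ l vi+ (32 + 34 = 66) plus the double crossovers (13).
RF(b–vi) = (66 + 13) / 500 = 79/500 = 0.1580 → 15.8 centimorgans.

15.8 centimorgans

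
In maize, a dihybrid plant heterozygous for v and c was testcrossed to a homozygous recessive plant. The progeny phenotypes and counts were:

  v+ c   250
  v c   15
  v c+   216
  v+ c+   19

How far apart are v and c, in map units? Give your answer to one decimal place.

The two most frequent classes, v+ c (250) and v c+ (216), are the parental types, so the F1 was v+ c / v c+.
The recombinant classes are v+ c+ and v c: 19 + 15 = 34.
Recombination frequency = 34/500 = 0.0680 ≈ 6.8%, i.e. 6.8 map units.

6.8 map units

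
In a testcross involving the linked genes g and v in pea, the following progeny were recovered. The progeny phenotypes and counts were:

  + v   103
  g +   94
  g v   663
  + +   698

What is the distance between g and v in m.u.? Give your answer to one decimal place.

The two most frequent classes, + + (698) and g v (663), are the parental types, so the F1 was + + / g v.
The recombinant classes are + v and g +: 103 + 94 = 197.
Recombination frequency = 197/1558 = 0.1264 ≈ 12.6%, i.e. 12.6 m.u.

12.6 m.u.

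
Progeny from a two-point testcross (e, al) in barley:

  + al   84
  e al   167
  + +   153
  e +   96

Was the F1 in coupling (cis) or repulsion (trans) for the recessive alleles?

The two most frequent classes are + + (153) and e al (167); these are the parental (non-recombinant) types.
So the F1 carried + + on one chromosome and e al on the other — the recessive alleles are on the same chromosome (cis / coupling).

cis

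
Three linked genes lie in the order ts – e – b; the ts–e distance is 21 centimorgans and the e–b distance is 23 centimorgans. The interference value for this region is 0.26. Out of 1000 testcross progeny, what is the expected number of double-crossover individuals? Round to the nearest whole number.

36

Map distances give recombination frequencies of 0.210 and 0.230 for the two intervals.
With interference 0.26 (so coincidence = 0.74), expected double-crossover frequency = 0.210 × 0.230 × 0.74 = 0.03574.
Expected number = 0.03574 × 1000 = 35.74 ≈ 36.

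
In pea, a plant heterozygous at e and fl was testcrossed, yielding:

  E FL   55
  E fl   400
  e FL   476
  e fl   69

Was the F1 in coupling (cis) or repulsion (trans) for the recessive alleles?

The two most frequent classes are E fl (400) and e FL (476); these are the parental (non-recombinant) types.
So the F1 carried E fl on one chromosome and e FL on the other — the recessive alleles are on opposite chromosomes (trans / repulsion).

trans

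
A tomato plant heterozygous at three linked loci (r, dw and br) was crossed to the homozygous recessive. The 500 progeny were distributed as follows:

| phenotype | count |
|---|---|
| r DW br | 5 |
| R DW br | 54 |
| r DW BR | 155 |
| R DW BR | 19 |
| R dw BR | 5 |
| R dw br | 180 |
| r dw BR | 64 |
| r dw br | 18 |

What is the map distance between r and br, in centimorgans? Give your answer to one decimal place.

The two most frequent reciprocal classes, R dw br and r DW BR, are the parental types, so the F1 was R dw br / r DW BR.
The two rarest classes, R dw BR and r DW br, are the double crossovers. Comparing them with the parentals, only the br allele has switched, so br is the middle locus and the order is r – br – dw.
Crossovers in the r–br interval produce the single-crossover classes r dw br and R DW BR (18 + 19 = 37) plus the double crossovers (10).
RF(r–br) = (37 + 10) / 500 = 47/500 = 0.0940 → 9.4 centimorgans.

9.4 centimorgans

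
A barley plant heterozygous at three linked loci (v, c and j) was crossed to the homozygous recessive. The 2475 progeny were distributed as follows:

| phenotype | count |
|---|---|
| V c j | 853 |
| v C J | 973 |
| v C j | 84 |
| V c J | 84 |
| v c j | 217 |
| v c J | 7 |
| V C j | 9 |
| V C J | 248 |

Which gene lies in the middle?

The two most frequent reciprocal classes, V c j and v C J, are the parental types, so the F1 was V c j / v C J.
The two rarest classes, V C j and v c J, are the double crossovers. Comparing them with the parentals, only the c allele has switched, so c is the middle locus and the order is j – c – v.

c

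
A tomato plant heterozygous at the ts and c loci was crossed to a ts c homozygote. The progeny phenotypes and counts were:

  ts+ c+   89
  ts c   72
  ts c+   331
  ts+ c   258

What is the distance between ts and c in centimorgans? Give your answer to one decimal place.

The two most frequent classes, ts+ c (258) and ts c+ (331), are the parental types, so the F1 was ts+ c / ts c+.
The recombinant classes are ts+ c+ and ts c: 89 + 72 = 161.
Recombination frequency = 161/750 = 0.2147 ≈ 21.5%, i.e. 21.5 centimorgans.

21.5 centimorgans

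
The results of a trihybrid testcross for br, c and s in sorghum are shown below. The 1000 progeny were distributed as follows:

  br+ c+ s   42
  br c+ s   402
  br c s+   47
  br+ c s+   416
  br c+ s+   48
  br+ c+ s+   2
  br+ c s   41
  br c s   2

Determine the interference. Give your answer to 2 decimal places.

The two most frequent reciprocal classes, br+ c s+ and br c+ s, are the parental types, so the F1 was br+ c s+ / br c+ s.
The two rarest classes, br+ c+ s+ and br c s, are the double crossovers. Comparing them with the parentals, only the c allele has switched, so c is the middle locus and the order is br – c – s.
br–c: (89 + 4)/1000 = 0.0930; c–s: (89 + 4)/1000 = 0.0930.
Expected DCO frequency = 0.0930 × 0.0930 ≈ 0.00865; observed = 4/1000 ≈ 0.00400.
Coefficient of coincidence = 0.00400/0.00865 ≈ 0.46; interference = 1 − 0.46 = 0.54.

0.54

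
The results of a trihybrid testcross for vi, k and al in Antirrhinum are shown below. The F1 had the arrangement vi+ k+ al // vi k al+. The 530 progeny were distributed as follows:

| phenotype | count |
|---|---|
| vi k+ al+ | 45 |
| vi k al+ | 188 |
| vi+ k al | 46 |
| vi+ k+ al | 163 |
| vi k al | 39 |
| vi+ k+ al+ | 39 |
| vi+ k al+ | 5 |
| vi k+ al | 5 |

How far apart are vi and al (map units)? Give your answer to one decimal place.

16.6 map units

The two rarest classes, vi k+ al and vi+ k al+, are the double crossovers. Comparing them with the parentals, only the vi allele has switched, so vi is the middle locus and the order is k – vi – al.
Crossovers in the vi–al interval produce the single-crossover classes vi+ k+ al+ and vi k al (39 + 39 = 78) plus the double crossovers (10).
RF(vi–al) = (78 + 10) / 530 = 88/530 = 0.1660 → 16.6 map units.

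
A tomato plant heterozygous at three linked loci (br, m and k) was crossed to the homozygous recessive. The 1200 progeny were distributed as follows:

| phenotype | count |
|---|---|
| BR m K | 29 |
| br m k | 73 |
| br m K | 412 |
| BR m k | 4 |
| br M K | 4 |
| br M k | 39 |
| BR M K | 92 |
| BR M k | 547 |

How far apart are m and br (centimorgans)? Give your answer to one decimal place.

The two most frequent reciprocal classes, BR M k and br m K, are the parental types, so the F1 was BR M k / br m K.
The two rarest classes, BR m k and br M K, are the double crossovers. Comparing them with the parentals, only the m allele has switched, so m is the middle locus and the order is br – m – k.
Crossovers in the br–m interval produce the single-crossover classes br M k and BR m K (39 + 29 = 68) plus the double crossovers (8).
RF(br–m) = (68 + 8) / 1200 = 76/1200 = 0.0633 → 6.3 centimorgans.

6.3 centimorgans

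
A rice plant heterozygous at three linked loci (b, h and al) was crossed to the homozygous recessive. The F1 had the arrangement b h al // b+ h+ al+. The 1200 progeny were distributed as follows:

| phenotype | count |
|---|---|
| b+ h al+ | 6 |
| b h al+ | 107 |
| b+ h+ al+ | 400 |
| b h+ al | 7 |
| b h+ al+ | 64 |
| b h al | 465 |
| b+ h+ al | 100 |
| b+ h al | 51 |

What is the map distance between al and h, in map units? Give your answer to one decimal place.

The two rarest classes, b h+ al and b+ h al+, are the double crossovers. Comparing them with the parentals, only the h allele has switched, so h is the middle locus and the order is b – h – al.
Crossovers in the h–al interval produce the single-crossover classes b h al+ and b+ h+ al (107 + 100 = 207) plus the double crossovers (13).
RF(h–al) = (207 + 13) / 1200 = 220/1200 = 0.1833 → 18.3 map units.

18.3 map units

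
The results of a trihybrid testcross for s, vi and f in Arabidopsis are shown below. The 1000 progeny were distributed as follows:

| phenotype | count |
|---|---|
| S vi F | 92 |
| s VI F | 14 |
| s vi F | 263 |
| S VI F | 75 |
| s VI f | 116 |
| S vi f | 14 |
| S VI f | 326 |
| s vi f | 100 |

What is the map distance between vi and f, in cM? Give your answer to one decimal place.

The two most frequent reciprocal classes, s vi F and S VI f, are the parental types, so the F1 was s vi F / S VI f.
The two rarest classes, s VI F and S vi f, are the double crossovers. Comparing them with the parentals, only the vi allele has switched, so vi is the middle locus and the order is s – vi – f.
Crossovers in the vi–f interval produce the single-crossover classes s vi f and S VI F (100 + 75 = 175) plus the double crossovers (28).
RF(vi–f) = (175 + 28) / 1000 = 203/1000 = 0.2030 → 20.3 cM.

20.3 cM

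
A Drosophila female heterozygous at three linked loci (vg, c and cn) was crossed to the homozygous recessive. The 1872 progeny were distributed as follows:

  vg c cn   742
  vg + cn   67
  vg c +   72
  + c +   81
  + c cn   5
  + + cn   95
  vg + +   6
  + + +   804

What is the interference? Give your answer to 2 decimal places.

0.27

The two most frequent reciprocal classes, vg c cn and + + +, are the parental types, so the F1 was vg c cn / + + +.
The two rarest classes, + c cn and vg + +, are the double crossovers. Comparing them with the parentals, only the vg allele has switched, so vg is the middle locus and the order is c – vg – cn.
c–vg: (148 + 11)/1872 = 0.0849; vg–cn: (167 + 11)/1872 = 0.0951.
Expected DCO frequency = 0.0849 × 0.0951 ≈ 0.00807; observed = 11/1872 ≈ 0.00588.
Coefficient of coincidence = 0.00588/0.00807 ≈ 0.73; interference = 1 − 0.73 = 0.27.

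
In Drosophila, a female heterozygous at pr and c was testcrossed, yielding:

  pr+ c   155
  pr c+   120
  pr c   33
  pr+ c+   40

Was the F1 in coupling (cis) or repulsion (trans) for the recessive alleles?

The two most frequent classes are pr+ c (155) and pr c+ (120); these are the parental (non-recombinant) types.
So the F1 carried pr+ c on one chromosome and pr c+ on the other — the recessive alleles are on opposite chromosomes (trans / repulsion).

trans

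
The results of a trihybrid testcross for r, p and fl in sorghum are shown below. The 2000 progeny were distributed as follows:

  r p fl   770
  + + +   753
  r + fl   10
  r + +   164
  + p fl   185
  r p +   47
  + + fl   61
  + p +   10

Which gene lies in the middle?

p

The two most frequent reciprocal classes, + + + and r p fl, are the parental types, so the F1 was + + + / r p fl.
The two rarest classes, + p + and r + fl, are the double crossovers. Comparing them with the parentals, only the p allele has switched, so p is the middle locus and the order is r – p – fl.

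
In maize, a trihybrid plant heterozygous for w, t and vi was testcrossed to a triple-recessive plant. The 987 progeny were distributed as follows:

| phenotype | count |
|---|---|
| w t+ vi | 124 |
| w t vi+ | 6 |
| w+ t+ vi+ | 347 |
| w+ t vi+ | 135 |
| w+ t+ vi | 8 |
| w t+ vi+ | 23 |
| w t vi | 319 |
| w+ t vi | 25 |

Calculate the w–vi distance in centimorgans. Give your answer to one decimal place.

6.3 centimorgans

The two most frequent reciprocal classes, w t vi and w+ t+ vi+, are the parental types, so the F1 was w t vi / w+ t+ vi+.
The two rarest classes, w t vi+ and w+ t+ vi, are the double crossovers. Comparing them with the parentals, only the vi allele has switched, so vi is the middle locus and the order is t – vi – w.
Crossovers in the vi–w interval produce the single-crossover classes w+ t vi and w t+ vi+ (25 + 23 = 48) plus the double crossovers (14).
RF(vi–w) = (48 + 14) / 987 = 62/987 = 0.0628 → 6.3 centimorgans.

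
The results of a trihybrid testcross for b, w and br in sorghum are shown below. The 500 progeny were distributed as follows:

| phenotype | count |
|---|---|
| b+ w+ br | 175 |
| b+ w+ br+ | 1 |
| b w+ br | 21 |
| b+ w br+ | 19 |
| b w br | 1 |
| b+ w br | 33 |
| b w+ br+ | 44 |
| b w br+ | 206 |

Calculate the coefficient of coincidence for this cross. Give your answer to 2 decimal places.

The two most frequent reciprocal classes, b+ w+ br and b w br+, are the parental types, so the F1 was b+ w+ br / b w br+.
The two rarest classes, b+ w+ br+ and b w br, are the double crossovers. Comparing them with the parentals, only the br allele has switched, so br is the middle locus and the order is w – br – b.
w–br: (77 + 2)/500 = 0.1580; br–b: (40 + 2)/500 = 0.0840.
Expected DCO frequency = 0.1580 × 0.0840 ≈ 0.01327; observed = 2/500 ≈ 0.00400.
Coefficient of coincidence = 0.00400/0.01327 ≈ 0.30.

0.30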